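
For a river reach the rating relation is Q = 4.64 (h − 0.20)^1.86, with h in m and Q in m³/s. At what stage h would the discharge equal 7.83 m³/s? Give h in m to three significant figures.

h − h₀ = (Q/C)^(1/b) = (7.83/4.64)^(1/1.86) = 1.325 m
h = 0.20 + 1.325 = 1.525 m

1.52 m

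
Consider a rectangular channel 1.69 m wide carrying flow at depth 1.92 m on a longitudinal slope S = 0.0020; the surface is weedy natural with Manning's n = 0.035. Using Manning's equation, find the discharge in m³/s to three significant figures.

A = b·y = 1.69 × 1.92 = 3.245 m²
P = b + 2y = 1.69 + 2×1.92 = 5.530 m
R = A/P = 3.245/5.530 = 0.5868 m
Q = (1/n)·A·R^(2/3)·S^(1/2) = (1/0.035) × 3.245 × 0.5868^(2/3) × 0.0020^(1/2) = 2.906 m³/s

2.91 m³/s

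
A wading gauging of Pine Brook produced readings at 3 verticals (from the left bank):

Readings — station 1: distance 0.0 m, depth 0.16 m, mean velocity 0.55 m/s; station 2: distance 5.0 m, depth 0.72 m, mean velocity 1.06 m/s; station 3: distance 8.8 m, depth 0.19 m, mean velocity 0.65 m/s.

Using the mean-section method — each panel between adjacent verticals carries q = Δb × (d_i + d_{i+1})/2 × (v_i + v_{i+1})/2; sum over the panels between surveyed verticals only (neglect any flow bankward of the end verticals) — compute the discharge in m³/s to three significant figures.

Panel 1-2: Δb = 5 m, d̄ = (0.16+0.72)/2 = 0.44, v̄ = (0.55+1.06)/2 = 0.805 → q = 5×0.44×0.805 = 1.771 m³/s
Panel 2-3: Δb = 3.8 m, d̄ = (0.72+0.19)/2 = 0.455, v̄ = (1.06+0.65)/2 = 0.855 → q = 3.8×0.455×0.855 = 1.478 m³/s
Q = Σ q = 3.249 m³/s

3.25 m³/s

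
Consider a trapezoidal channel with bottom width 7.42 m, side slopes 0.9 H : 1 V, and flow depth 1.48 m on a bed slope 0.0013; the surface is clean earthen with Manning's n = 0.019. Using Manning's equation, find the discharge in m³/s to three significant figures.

26.8 m³/s

A = (b + z·y)·y = (7.42 + 0.9×1.48)×1.48 = 12.95 m²
P = b + 2y√(1+z²) = 7.42 + 2×1.48×√(1+0.9²) = 11.40 m
R = A/P = 12.95/11.40 = 1.136 m
Q = (1/n)·A·R^(2/3)·S^(1/2) = (1/0.019) × 12.95 × 1.136^(2/3) × 0.0013^(1/2) = 26.76 m³/s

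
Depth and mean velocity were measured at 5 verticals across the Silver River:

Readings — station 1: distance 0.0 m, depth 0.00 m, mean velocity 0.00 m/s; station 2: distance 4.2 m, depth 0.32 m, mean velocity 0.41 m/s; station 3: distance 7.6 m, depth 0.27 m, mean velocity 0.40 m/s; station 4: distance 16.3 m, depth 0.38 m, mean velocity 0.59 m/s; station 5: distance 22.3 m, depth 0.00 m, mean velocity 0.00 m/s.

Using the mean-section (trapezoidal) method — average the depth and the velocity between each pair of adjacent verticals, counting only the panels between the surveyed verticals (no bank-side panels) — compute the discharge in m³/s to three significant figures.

2.28 m³/s

Panel 1-2: Δb = 4.2 m, d̄ = (0.00+0.32)/2 = 0.16, v̄ = (0.00+0.41)/2 = 0.205 → q = 4.2×0.16×0.205 = 0.1378 m³/s
Panel 2-3: Δb = 3.4 m, d̄ = (0.32+0.27)/2 = 0.295, v̄ = (0.41+0.40)/2 = 0.405 → q = 3.4×0.295×0.405 = 0.4062 m³/s
Panel 3-4: Δb = 8.7 m, d̄ = (0.27+0.38)/2 = 0.325, v̄ = (0.40+0.59)/2 = 0.495 → q = 8.7×0.325×0.495 = 1.400 m³/s
Panel 4-5: Δb = 6 m, d̄ = (0.38+0.00)/2 = 0.19, v̄ = (0.59+0.00)/2 = 0.295 → q = 6×0.19×0.295 = 0.3363 m³/s
Q = Σ q = 2.280 m³/s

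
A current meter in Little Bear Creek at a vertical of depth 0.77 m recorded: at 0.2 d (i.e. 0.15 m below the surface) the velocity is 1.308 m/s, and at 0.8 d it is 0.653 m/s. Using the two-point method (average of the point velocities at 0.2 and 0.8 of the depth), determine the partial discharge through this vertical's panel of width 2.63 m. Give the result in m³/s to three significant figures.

v̄ = (1.308 + 0.653) / 2 = 0.9805 m/s
q = v̄ × d × w = 0.9805 × 0.77 × 2.63 = 1.986 m³/s

1.99 m³/s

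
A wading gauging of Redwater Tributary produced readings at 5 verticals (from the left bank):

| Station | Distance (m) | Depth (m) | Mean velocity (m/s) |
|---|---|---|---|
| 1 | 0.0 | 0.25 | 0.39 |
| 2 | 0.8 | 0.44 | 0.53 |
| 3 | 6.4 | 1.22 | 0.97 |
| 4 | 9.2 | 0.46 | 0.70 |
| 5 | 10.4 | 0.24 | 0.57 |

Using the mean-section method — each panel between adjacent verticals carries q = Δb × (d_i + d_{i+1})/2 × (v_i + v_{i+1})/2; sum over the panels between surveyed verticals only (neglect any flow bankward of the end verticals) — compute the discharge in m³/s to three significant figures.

Panel 1-2: Δb = 0.8 m, d̄ = (0.25+0.44)/2 = 0.345, v̄ = (0.39+0.53)/2 = 0.46 → q = 0.8×0.345×0.46 = 0.1270 m³/s
Panel 2-3: Δb = 5.6 m, d̄ = (0.44+1.22)/2 = 0.83, v̄ = (0.53+0.97)/2 = 0.75 → q = 5.6×0.83×0.75 = 3.486 m³/s
Panel 3-4: Δb = 2.8 m, d̄ = (1.22+0.46)/2 = 0.84, v̄ = (0.97+0.70)/2 = 0.835 → q = 2.8×0.84×0.835 = 1.964 m³/s
Panel 4-5: Δb = 1.2 m, d̄ = (0.46+0.24)/2 = 0.35, v̄ = (0.70+0.57)/2 = 0.635 → q = 1.2×0.35×0.635 = 0.2667 m³/s
Q = Σ q = 5.844 m³/s

5.84 m³/s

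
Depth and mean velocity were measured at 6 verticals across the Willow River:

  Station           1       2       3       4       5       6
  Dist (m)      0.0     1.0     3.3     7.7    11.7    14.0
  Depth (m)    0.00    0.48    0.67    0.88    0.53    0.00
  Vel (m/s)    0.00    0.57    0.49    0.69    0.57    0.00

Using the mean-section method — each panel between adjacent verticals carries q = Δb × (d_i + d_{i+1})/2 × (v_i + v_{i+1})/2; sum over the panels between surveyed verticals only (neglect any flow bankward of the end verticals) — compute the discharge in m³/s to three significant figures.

4.73 m³/s

Panel 1-2: Δb = 1 m, d̄ = (0.00+0.48)/2 = 0.24, v̄ = (0.00+0.57)/2 = 0.285 → q = 1×0.24×0.285 = 0.06840 m³/s
Panel 2-3: Δb = 2.3 m, d̄ = (0.48+0.67)/2 = 0.575, v̄ = (0.57+0.49)/2 = 0.53 → q = 2.3×0.575×0.53 = 0.7009 m³/s
Panel 3-4: Δb = 4.4 m, d̄ = (0.67+0.88)/2 = 0.775, v̄ = (0.49+0.69)/2 = 0.59 → q = 4.4×0.775×0.59 = 2.012 m³/s
Panel 4-5: Δb = 4 m, d̄ = (0.88+0.53)/2 = 0.705, v̄ = (0.69+0.57)/2 = 0.63 → q = 4×0.705×0.63 = 1.777 m³/s
Panel 5-6: Δb = 2.3 m, d̄ = (0.53+0.00)/2 = 0.265, v̄ = (0.57+0.00)/2 = 0.285 → q = 2.3×0.265×0.285 = 0.1737 m³/s
Q = Σ q = 4.732 m³/s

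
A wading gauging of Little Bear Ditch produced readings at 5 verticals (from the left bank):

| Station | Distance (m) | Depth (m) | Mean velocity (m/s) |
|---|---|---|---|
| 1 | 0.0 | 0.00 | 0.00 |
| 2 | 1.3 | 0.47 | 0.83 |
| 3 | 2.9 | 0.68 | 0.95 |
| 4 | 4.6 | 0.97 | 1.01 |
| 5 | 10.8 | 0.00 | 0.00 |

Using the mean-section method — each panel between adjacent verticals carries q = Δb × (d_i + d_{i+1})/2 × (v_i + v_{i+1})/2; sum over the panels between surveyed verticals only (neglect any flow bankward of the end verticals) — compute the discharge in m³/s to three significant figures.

3.84 m³/s

Panel 1-2: Δb = 1.3 m, d̄ = (0.00+0.47)/2 = 0.235, v̄ = (0.00+0.83)/2 = 0.415 → q = 1.3×0.235×0.415 = 0.1268 m³/s
Panel 2-3: Δb = 1.6 m, d̄ = (0.47+0.68)/2 = 0.575, v̄ = (0.83+0.95)/2 = 0.89 → q = 1.6×0.575×0.89 = 0.8188 m³/s
Panel 3-4: Δb = 1.7 m, d̄ = (0.68+0.97)/2 = 0.825, v̄ = (0.95+1.01)/2 = 0.98 → q = 1.7×0.825×0.98 = 1.374 m³/s
Panel 4-5: Δb = 6.2 m, d̄ = (0.97+0.00)/2 = 0.485, v̄ = (1.01+0.00)/2 = 0.505 → q = 6.2×0.485×0.505 = 1.519 m³/s
Q = Σ q = 3.839 m³/s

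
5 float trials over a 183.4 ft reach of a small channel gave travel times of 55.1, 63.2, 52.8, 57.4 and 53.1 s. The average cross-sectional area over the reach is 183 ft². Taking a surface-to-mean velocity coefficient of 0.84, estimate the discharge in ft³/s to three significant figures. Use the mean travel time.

501 ft³/s

t̄ = (55.1 + 63.2 + 52.8 + 57.4 + 53.1) / 5 = 56.32 s
v_surface = L / t̄ = 183.4 / 56.32 = 3.256 ft/s
v_mean = 0.84 × 3.256 = 2.735 ft/s
Q = A × v_mean = 183 × 2.735 = 500.6 ft³/s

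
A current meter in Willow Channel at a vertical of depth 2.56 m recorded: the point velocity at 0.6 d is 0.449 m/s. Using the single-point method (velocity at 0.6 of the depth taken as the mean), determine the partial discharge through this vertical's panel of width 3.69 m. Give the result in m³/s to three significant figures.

v̄ = v₀.₆ = 0.449 m/s
q = v̄ × d × w = 0.4490 × 2.56 × 3.69 = 4.241 m³/s

4.24 m³/s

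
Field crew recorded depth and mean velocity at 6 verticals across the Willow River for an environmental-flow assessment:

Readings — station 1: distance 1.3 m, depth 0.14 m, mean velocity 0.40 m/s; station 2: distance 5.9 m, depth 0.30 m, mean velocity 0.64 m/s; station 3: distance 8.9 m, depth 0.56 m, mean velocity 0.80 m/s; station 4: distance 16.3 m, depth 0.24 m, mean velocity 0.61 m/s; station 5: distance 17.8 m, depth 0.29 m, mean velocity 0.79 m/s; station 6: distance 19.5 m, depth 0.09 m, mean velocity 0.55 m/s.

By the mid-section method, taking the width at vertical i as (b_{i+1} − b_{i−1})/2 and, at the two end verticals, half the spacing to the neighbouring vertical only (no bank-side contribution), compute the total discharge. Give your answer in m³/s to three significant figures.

w_1 = (5.9 − 1.3)/2 = 2.3 m; q_1 = 0.40 × 0.14 × 2.3 = 0.1288 m³/s
w_2 = (8.9 − 1.3)/2 = 3.8 m; q_2 = 0.64 × 0.30 × 3.8 = 0.7296 m³/s
w_3 = (16.3 − 5.9)/2 = 5.2 m; q_3 = 0.80 × 0.56 × 5.2 = 2.330 m³/s
w_4 = (17.8 − 8.9)/2 = 4.45 m; q_4 = 0.61 × 0.24 × 4.45 = 0.6515 m³/s
w_5 = (19.5 − 16.3)/2 = 1.6 m; q_5 = 0.79 × 0.29 × 1.6 = 0.3666 m³/s
w_6 = (19.5 − 17.8)/2 = 0.85 m; q_6 = 0.55 × 0.09 × 0.85 = 0.04208 m³/s
Q = Σ qᵢ = 4.248 m³/s

4.25 m³/s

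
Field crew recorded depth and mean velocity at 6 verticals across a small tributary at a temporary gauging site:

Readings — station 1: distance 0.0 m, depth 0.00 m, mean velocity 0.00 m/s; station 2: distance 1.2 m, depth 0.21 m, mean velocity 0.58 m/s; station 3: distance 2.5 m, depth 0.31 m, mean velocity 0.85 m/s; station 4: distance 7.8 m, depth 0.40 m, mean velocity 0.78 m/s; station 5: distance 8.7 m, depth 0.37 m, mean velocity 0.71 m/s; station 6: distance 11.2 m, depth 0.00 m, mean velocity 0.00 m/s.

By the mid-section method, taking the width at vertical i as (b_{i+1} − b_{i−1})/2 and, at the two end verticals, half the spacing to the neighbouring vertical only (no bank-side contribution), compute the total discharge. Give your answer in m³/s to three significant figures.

w_2 = (2.5 − 0.0)/2 = 1.25 m; q_2 = 0.58 × 0.21 × 1.25 = 0.1523 m³/s
w_3 = (7.8 − 1.2)/2 = 3.3 m; q_3 = 0.85 × 0.31 × 3.3 = 0.8696 m³/s
w_4 = (8.7 − 2.5)/2 = 3.1 m; q_4 = 0.78 × 0.40 × 3.1 = 0.9672 m³/s
w_5 = (11.2 − 7.8)/2 = 1.7 m; q_5 = 0.71 × 0.37 × 1.7 = 0.4466 m³/s
Stations 1, 6 contribute zero (depth or velocity is 0).
Q = Σ qᵢ = 2.436 m³/s

2.44 m³/s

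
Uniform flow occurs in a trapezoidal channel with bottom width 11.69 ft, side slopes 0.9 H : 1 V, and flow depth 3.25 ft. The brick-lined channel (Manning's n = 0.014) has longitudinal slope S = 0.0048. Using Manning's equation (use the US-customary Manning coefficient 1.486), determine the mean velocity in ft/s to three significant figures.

12.9 ft/s

A = (b + z·y)·y = (11.69 + 0.9×3.25)×3.25 = 47.50 ft²
P = b + 2y√(1+z²) = 11.69 + 2×3.25×√(1+0.9²) = 20.43 ft
R = A/P = 47.50/20.43 = 2.324 ft
Q = (1.486/n)·A·R^(2/3)·S^(1/2) = (1.486/0.014) × 47.50 × 2.324^(2/3) × 0.0048^(1/2) = 612.9 ft³/s
V = Q/A = 612.9/47.50 = 12.90 ft/s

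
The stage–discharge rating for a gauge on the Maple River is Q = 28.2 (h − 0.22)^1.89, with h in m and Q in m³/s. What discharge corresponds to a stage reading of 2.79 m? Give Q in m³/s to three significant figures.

Q = 28.2 × (2.79 − 0.22)^1.89 = 28.2 × 2.57^1.89 = 167.9 m³/s

168 m³/s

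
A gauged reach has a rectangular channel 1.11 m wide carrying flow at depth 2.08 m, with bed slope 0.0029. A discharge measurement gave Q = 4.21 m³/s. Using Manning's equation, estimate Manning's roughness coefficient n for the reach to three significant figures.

A = b·y = 1.11 × 2.08 = 2.309 m²
P = b + 2y = 1.11 + 2×2.08 = 5.270 m
R = A/P = 2.309/5.270 = 0.4381 m
n = (1/Q)·A·R^(2/3)·S^(1/2) = (1/4.21) × 2.309 × 0.5768 × 0.05385 = 0.01704

0.0170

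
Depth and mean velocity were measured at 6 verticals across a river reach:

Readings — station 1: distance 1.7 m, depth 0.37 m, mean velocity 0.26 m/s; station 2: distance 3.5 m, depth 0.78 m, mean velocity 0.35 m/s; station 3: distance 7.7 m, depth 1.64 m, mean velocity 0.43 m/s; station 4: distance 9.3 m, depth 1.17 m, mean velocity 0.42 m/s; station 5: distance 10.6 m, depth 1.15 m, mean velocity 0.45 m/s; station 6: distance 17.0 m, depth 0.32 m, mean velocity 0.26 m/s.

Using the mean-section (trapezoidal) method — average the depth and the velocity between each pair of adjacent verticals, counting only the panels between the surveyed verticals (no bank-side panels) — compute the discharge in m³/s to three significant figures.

Panel 1-2: Δb = 1.8 m, d̄ = (0.37+0.78)/2 = 0.575, v̄ = (0.26+0.35)/2 = 0.305 → q = 1.8×0.575×0.305 = 0.3157 m³/s
Panel 2-3: Δb = 4.2 m, d̄ = (0.78+1.64)/2 = 1.21, v̄ = (0.35+0.43)/2 = 0.39 → q = 4.2×1.21×0.39 = 1.982 m³/s
Panel 3-4: Δb = 1.6 m, d̄ = (1.64+1.17)/2 = 1.405, v̄ = (0.43+0.42)/2 = 0.425 → q = 1.6×1.405×0.425 = 0.9554 m³/s
Panel 4-5: Δb = 1.3 m, d̄ = (1.17+1.15)/2 = 1.16, v̄ = (0.42+0.45)/2 = 0.435 → q = 1.3×1.16×0.435 = 0.6560 m³/s
Panel 5-6: Δb = 6.4 m, d̄ = (1.15+0.32)/2 = 0.735, v̄ = (0.45+0.26)/2 = 0.355 → q = 6.4×0.735×0.355 = 1.670 m³/s
Q = Σ q = 5.579 m³/s

5.58 m³/s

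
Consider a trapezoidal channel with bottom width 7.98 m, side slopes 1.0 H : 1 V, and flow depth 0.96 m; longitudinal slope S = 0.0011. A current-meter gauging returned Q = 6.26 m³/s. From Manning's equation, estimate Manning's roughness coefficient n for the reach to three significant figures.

0.0393

A = (b + z·y)·y = (7.98 + 1.0×0.96)×0.96 = 8.582 m²
P = b + 2y√(1+z²) = 7.98 + 2×0.96×√(1+1.0²) = 10.70 m
R = A/P = 8.582/10.70 = 0.8024 m
n = (1/Q)·A·R^(2/3)·S^(1/2) = (1/6.26) × 8.582 × 0.8635 × 0.03317 = 0.03927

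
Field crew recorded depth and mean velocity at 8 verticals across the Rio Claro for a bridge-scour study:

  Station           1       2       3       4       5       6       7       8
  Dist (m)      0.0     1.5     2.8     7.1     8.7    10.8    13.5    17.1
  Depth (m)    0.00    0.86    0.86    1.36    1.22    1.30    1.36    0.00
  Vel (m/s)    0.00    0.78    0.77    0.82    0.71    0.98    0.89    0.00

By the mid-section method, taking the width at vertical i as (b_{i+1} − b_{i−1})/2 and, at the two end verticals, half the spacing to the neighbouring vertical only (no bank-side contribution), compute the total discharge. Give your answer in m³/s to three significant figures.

14.6 m³/s

w_2 = (2.8 − 0.0)/2 = 1.4 m; q_2 = 0.78 × 0.86 × 1.4 = 0.9391 m³/s
w_3 = (7.1 − 1.5)/2 = 2.8 m; q_3 = 0.77 × 0.86 × 2.8 = 1.854 m³/s
w_4 = (8.7 − 2.8)/2 = 2.95 m; q_4 = 0.82 × 1.36 × 2.95 = 3.290 m³/s
w_5 = (10.8 − 7.1)/2 = 1.85 m; q_5 = 0.71 × 1.22 × 1.85 = 1.602 m³/s
w_6 = (13.5 − 8.7)/2 = 2.4 m; q_6 = 0.98 × 1.30 × 2.4 = 3.058 m³/s
w_7 = (17.1 − 10.8)/2 = 3.15 m; q_7 = 0.89 × 1.36 × 3.15 = 3.813 m³/s
Stations 1, 8 contribute zero (depth or velocity is 0).
Q = Σ qᵢ = 14.56 m³/s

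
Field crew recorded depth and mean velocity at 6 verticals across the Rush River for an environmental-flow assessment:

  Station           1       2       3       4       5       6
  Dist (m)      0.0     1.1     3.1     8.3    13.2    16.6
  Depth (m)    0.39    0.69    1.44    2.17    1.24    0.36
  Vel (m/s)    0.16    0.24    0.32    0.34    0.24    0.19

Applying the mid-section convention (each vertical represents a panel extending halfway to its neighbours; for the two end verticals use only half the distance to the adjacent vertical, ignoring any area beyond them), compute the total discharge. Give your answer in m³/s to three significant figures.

w_1 = (1.1 − 0.0)/2 = 0.55 m; q_1 = 0.16 × 0.39 × 0.55 = 0.03432 m³/s
w_2 = (3.1 − 0.0)/2 = 1.55 m; q_2 = 0.24 × 0.69 × 1.55 = 0.2567 m³/s
w_3 = (8.3 − 1.1)/2 = 3.6 m; q_3 = 0.32 × 1.44 × 3.6 = 1.659 m³/s
w_4 = (13.2 − 3.1)/2 = 5.05 m; q_4 = 0.34 × 2.17 × 5.05 = 3.726 m³/s
w_5 = (16.6 − 8.3)/2 = 4.15 m; q_5 = 0.24 × 1.24 × 4.15 = 1.235 m³/s
w_6 = (16.6 − 13.2)/2 = 1.7 m; q_6 = 0.19 × 0.36 × 1.7 = 0.1163 m³/s
Q = Σ qᵢ = 7.027 m³/s

7.03 m³/s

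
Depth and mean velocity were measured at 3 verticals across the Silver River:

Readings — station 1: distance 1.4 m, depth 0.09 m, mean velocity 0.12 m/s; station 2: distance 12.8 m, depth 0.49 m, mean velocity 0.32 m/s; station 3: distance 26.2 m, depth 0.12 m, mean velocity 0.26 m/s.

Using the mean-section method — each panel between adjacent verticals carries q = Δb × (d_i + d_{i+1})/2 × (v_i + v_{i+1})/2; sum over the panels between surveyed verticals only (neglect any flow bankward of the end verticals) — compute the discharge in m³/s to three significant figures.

Panel 1-2: Δb = 11.4 m, d̄ = (0.09+0.49)/2 = 0.29, v̄ = (0.12+0.32)/2 = 0.22 → q = 11.4×0.29×0.22 = 0.7273 m³/s
Panel 2-3: Δb = 13.4 m, d̄ = (0.49+0.12)/2 = 0.305, v̄ = (0.32+0.26)/2 = 0.29 → q = 13.4×0.305×0.29 = 1.185 m³/s
Q = Σ q = 1.913 m³/s

1.91 m³/s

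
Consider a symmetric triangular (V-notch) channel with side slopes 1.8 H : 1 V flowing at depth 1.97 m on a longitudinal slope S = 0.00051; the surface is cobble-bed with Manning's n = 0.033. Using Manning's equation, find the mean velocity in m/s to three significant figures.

0.619 m/s

A = z·y² = 1.8×1.97² = 6.986 m²
P = 2y√(1+z²) = 2×1.97×√(1+1.8²) = 8.113 m
R = A/P = 6.986/8.113 = 0.8610 m
Q = (1/n)·A·R^(2/3)·S^(1/2) = (1/0.033) × 6.986 × 0.8610^(2/3) × 0.00051^(1/2) = 4.327 m³/s
V = Q/A = 4.327/6.986 = 0.6194 m/s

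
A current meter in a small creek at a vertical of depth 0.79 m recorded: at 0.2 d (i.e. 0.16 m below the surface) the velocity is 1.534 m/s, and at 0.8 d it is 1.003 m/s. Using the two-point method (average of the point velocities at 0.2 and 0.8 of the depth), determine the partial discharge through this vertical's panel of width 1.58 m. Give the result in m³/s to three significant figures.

1.58 m³/s

v̄ = (1.534 + 1.003) / 2 = 1.269 m/s
q = v̄ × d × w = 1.269 × 0.79 × 1.58 = 1.583 m³/s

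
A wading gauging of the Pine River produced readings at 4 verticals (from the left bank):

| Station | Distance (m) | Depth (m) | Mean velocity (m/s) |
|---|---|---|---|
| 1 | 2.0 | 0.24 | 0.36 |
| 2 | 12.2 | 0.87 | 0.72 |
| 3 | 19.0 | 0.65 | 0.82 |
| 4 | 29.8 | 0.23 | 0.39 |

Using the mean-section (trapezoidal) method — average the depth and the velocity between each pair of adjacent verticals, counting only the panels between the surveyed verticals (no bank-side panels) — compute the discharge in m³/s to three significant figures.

Panel 1-2: Δb = 10.2 m, d̄ = (0.24+0.87)/2 = 0.555, v̄ = (0.36+0.72)/2 = 0.54 → q = 10.2×0.555×0.54 = 3.057 m³/s
Panel 2-3: Δb = 6.8 m, d̄ = (0.87+0.65)/2 = 0.76, v̄ = (0.72+0.82)/2 = 0.77 → q = 6.8×0.76×0.77 = 3.979 m³/s
Panel 3-4: Δb = 10.8 m, d̄ = (0.65+0.23)/2 = 0.44, v̄ = (0.82+0.39)/2 = 0.605 → q = 10.8×0.44×0.605 = 2.875 m³/s
Q = Σ q = 9.911 m³/s

9.91 m³/s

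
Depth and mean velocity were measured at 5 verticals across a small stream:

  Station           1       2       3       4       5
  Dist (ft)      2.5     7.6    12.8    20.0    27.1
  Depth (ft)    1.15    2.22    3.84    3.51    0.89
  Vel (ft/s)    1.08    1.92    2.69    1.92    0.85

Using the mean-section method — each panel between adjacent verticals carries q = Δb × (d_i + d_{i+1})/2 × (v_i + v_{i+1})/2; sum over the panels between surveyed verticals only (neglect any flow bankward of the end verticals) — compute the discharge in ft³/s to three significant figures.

Panel 1-2: Δb = 5.1 ft, d̄ = (1.15+2.22)/2 = 1.685, v̄ = (1.08+1.92)/2 = 1.5 → q = 5.1×1.685×1.5 = 12.89 ft³/s
Panel 2-3: Δb = 5.2 ft, d̄ = (2.22+3.84)/2 = 3.03, v̄ = (1.92+2.69)/2 = 2.305 → q = 5.2×3.03×2.305 = 36.32 ft³/s
Panel 3-4: Δb = 7.2 ft, d̄ = (3.84+3.51)/2 = 3.675, v̄ = (2.69+1.92)/2 = 2.305 → q = 7.2×3.675×2.305 = 60.99 ft³/s
Panel 4-5: Δb = 7.1 ft, d̄ = (3.51+0.89)/2 = 2.2, v̄ = (1.92+0.85)/2 = 1.385 → q = 7.1×2.2×1.385 = 21.63 ft³/s
Q = Σ q = 131.8 ft³/s

132 ft³/s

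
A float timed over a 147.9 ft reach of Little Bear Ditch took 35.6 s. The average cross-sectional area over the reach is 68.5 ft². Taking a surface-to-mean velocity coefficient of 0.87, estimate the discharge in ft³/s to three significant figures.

248 ft³/s

v_surface = L / t̄ = 147.9 / 35.6 = 4.154 ft/s
v_mean = 0.87 × 4.154 = 3.614 ft/s
Q = A × v_mean = 68.5 × 3.614 = 247.6 ft³/s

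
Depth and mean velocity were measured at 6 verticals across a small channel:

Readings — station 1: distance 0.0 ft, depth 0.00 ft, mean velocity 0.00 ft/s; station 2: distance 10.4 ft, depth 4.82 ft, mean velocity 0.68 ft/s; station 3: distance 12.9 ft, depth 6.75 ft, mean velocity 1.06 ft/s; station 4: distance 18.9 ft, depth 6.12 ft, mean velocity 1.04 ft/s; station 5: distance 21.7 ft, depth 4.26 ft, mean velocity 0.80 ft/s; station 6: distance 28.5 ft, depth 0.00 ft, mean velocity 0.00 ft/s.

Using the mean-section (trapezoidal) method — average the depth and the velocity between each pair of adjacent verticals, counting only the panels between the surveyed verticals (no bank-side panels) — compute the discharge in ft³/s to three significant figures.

80.8 ft³/s

Panel 1-2: Δb = 10.4 ft, d̄ = (0.00+4.82)/2 = 2.41, v̄ = (0.00+0.68)/2 = 0.34 → q = 10.4×2.41×0.34 = 8.522 ft³/s
Panel 2-3: Δb = 2.5 ft, d̄ = (4.82+6.75)/2 = 5.785, v̄ = (0.68+1.06)/2 = 0.87 → q = 2.5×5.785×0.87 = 12.58 ft³/s
Panel 3-4: Δb = 6 ft, d̄ = (6.75+6.12)/2 = 6.435, v̄ = (1.06+1.04)/2 = 1.05 → q = 6×6.435×1.05 = 40.54 ft³/s
Panel 4-5: Δb = 2.8 ft, d̄ = (6.12+4.26)/2 = 5.19, v̄ = (1.04+0.80)/2 = 0.92 → q = 2.8×5.19×0.92 = 13.37 ft³/s
Panel 5-6: Δb = 6.8 ft, d̄ = (4.26+0.00)/2 = 2.13, v̄ = (0.80+0.00)/2 = 0.4 → q = 6.8×2.13×0.4 = 5.794 ft³/s
Q = Σ q = 80.81 ft³/s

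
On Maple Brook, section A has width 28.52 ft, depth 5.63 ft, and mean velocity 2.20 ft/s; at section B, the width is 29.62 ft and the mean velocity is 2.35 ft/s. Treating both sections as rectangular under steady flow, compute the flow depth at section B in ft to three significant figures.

Q = A₁V₁ = (28.52×5.63) × 2.20 = 353.2 ft³/s
d₂ = Q/(b₂ V₂) = 353.2/(29.62×2.35) = 5.075 ft

5.07 ft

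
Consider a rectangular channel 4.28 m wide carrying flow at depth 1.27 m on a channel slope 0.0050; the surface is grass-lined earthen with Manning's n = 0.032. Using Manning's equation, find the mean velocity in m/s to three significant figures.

A = b·y = 4.28 × 1.27 = 5.436 m²
P = b + 2y = 4.28 + 2×1.27 = 6.820 m
R = A/P = 5.436/6.820 = 0.7970 m
Q = (1/n)·A·R^(2/3)·S^(1/2) = (1/0.032) × 5.436 × 0.7970^(2/3) × 0.0050^(1/2) = 10.33 m³/s
V = Q/A = 10.33/5.436 = 1.900 m/s

1.90 m/s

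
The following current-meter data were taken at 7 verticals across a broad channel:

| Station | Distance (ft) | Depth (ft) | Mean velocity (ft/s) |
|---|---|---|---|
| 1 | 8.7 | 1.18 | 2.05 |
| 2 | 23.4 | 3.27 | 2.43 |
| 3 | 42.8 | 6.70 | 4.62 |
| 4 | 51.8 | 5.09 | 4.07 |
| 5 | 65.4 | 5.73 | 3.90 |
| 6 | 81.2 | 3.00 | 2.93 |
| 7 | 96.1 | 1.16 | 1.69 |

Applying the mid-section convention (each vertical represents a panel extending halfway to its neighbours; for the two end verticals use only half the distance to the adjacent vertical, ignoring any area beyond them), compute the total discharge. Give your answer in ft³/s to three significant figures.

w_1 = (23.4 − 8.7)/2 = 7.35 ft; q_1 = 2.05 × 1.18 × 7.35 = 17.78 ft³/s
w_2 = (42.8 − 8.7)/2 = 17.05 ft; q_2 = 2.43 × 3.27 × 17.05 = 135.5 ft³/s
w_3 = (51.8 − 23.4)/2 = 14.2 ft; q_3 = 4.62 × 6.70 × 14.2 = 439.5 ft³/s
w_4 = (65.4 − 42.8)/2 = 11.3 ft; q_4 = 4.07 × 5.09 × 11.3 = 234.1 ft³/s
w_5 = (81.2 − 51.8)/2 = 14.7 ft; q_5 = 3.90 × 5.73 × 14.7 = 328.5 ft³/s
w_6 = (96.1 − 65.4)/2 = 15.35 ft; q_6 = 2.93 × 3.00 × 15.35 = 134.9 ft³/s
w_7 = (96.1 − 81.2)/2 = 7.45 ft; q_7 = 1.69 × 1.16 × 7.45 = 14.60 ft³/s
Q = Σ qᵢ = 1305 ft³/s

1300 ft³/s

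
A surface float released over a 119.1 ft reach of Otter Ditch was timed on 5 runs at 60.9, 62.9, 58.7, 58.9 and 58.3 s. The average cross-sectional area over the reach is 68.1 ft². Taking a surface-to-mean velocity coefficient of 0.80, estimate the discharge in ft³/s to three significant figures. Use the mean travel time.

108 ft³/s

t̄ = (60.9 + 62.9 + 58.7 + 58.9 + 58.3) / 5 = 59.94 s
v_surface = L / t̄ = 119.1 / 59.94 = 1.987 ft/s
v_mean = 0.80 × 1.987 = 1.590 ft/s
Q = A × v_mean = 68.1 × 1.590 = 108.3 ft³/s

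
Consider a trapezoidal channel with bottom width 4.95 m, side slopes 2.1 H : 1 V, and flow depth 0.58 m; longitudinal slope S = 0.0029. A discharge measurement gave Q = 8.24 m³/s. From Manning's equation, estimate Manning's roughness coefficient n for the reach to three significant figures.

0.0141

A = (b + z·y)·y = (4.95 + 2.1×0.58)×0.58 = 3.577 m²
P = b + 2y√(1+z²) = 4.95 + 2×0.58×√(1+2.1²) = 7.648 m
R = A/P = 3.577/7.648 = 0.4678 m
n = (1/Q)·A·R^(2/3)·S^(1/2) = (1/8.24) × 3.577 × 0.6026 × 0.05385 = 0.01409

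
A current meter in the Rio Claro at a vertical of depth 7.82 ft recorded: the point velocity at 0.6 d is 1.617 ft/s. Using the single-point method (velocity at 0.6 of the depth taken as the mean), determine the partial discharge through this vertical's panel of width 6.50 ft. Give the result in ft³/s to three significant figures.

82.2 ft³/s

v̄ = v₀.₆ = 1.617 ft/s
q = v̄ × d × w = 1.617 × 7.82 × 6.50 = 82.19 ft³/s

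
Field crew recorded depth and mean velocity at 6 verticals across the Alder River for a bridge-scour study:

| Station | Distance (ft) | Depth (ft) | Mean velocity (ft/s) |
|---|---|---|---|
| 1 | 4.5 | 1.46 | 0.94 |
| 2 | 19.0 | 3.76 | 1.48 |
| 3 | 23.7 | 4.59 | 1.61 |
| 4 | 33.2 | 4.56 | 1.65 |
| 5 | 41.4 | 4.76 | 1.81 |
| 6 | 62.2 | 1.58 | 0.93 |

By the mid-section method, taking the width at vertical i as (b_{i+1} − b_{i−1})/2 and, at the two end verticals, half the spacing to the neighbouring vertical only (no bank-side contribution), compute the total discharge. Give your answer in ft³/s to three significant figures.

w_1 = (19.0 − 4.5)/2 = 7.25 ft; q_1 = 0.94 × 1.46 × 7.25 = 9.950 ft³/s
w_2 = (23.7 − 4.5)/2 = 9.6 ft; q_2 = 1.48 × 3.76 × 9.6 = 53.42 ft³/s
w_3 = (33.2 − 19.0)/2 = 7.1 ft; q_3 = 1.61 × 4.59 × 7.1 = 52.47 ft³/s
w_4 = (41.4 − 23.7)/2 = 8.85 ft; q_4 = 1.65 × 4.56 × 8.85 = 66.59 ft³/s
w_5 = (62.2 − 33.2)/2 = 14.5 ft; q_5 = 1.81 × 4.76 × 14.5 = 124.9 ft³/s
w_6 = (62.2 − 41.4)/2 = 10.4 ft; q_6 = 0.93 × 1.58 × 10.4 = 15.28 ft³/s
Q = Σ qᵢ = 322.6 ft³/s

323 ft³/s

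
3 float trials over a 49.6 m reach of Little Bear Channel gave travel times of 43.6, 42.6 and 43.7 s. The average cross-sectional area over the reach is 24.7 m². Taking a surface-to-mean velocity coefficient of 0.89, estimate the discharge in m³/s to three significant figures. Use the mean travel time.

t̄ = (43.6 + 42.6 + 43.7) / 3 = 43.3 s
v_surface = L / t̄ = 49.6 / 43.3 = 1.145 m/s
v_mean = 0.89 × 1.145 = 1.019 m/s
Q = A × v_mean = 24.7 × 1.019 = 25.18 m³/s

25.2 m³/s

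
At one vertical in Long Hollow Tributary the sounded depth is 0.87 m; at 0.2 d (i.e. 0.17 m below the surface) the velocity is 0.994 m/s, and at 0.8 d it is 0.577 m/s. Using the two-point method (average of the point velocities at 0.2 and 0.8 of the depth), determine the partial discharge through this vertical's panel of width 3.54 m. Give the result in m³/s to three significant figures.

v̄ = (0.994 + 0.577) / 2 = 0.7855 m/s
q = v̄ × d × w = 0.7855 × 0.87 × 3.54 = 2.419 m³/s

2.42 m³/s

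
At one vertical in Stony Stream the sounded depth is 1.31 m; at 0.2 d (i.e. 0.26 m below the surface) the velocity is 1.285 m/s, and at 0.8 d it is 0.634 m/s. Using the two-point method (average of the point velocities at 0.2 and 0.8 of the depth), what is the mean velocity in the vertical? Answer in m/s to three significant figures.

v̄ = (1.285 + 0.634) / 2 = 0.9595 m/s

0.960 m/s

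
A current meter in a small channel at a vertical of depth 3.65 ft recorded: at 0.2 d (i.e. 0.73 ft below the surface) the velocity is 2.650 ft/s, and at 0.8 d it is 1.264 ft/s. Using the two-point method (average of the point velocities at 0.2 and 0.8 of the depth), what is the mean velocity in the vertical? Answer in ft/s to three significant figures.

v̄ = (2.650 + 1.264) / 2 = 1.957 ft/s

1.96 ft/s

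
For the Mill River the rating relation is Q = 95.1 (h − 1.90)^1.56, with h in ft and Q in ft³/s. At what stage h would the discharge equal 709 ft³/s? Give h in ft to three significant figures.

h − h₀ = (Q/C)^(1/b) = (709/95.1)^(1/1.56) = 3.625 ft
h = 1.90 + 3.625 = 5.525 ft

5.52 ft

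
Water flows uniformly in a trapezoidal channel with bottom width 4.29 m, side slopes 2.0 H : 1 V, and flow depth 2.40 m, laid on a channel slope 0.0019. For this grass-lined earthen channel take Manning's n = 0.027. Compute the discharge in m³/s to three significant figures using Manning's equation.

A = (b + z·y)·y = (4.29 + 2.0×2.40)×2.40 = 21.82 m²
P = b + 2y√(1+z²) = 4.29 + 2×2.40×√(1+2.0²) = 15.02 m
R = A/P = 21.82/15.02 = 1.452 m
Q = (1/n)·A·R^(2/3)·S^(1/2) = (1/0.027) × 21.82 × 1.452^(2/3) × 0.0019^(1/2) = 45.16 m³/s

45.2 m³/s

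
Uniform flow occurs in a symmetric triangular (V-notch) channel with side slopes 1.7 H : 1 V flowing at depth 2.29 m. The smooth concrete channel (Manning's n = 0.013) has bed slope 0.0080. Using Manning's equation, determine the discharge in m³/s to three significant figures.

60.8 m³/s

A = z·y² = 1.7×2.29² = 8.915 m²
P = 2y√(1+z²) = 2×2.29×√(1+1.7²) = 9.033 m
R = A/P = 8.915/9.033 = 0.9869 m
Q = (1/n)·A·R^(2/3)·S^(1/2) = (1/0.013) × 8.915 × 0.9869^(2/3) × 0.0080^(1/2) = 60.80 m³/s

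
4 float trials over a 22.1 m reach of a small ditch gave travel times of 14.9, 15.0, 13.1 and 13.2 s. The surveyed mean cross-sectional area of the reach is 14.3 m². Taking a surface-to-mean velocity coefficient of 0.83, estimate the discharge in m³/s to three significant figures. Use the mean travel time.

t̄ = (14.9 + 15.0 + 13.1 + 13.2) / 4 = 14.05 s
v_surface = L / t̄ = 22.1 / 14.05 = 1.573 m/s
v_mean = 0.83 × 1.573 = 1.306 m/s
Q = A × v_mean = 14.3 × 1.306 = 18.67 m³/s

18.7 m³/s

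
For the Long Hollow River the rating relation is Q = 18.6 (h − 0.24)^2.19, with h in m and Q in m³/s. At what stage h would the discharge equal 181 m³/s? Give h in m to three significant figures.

h − h₀ = (Q/C)^(1/b) = (181/18.6)^(1/2.19) = 2.826 m
h = 0.24 + 2.826 = 3.066 m

3.07 m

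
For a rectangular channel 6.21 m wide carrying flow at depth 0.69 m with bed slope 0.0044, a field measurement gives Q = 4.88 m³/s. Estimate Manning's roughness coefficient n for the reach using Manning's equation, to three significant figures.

A = b·y = 6.21 × 0.69 = 4.285 m²
P = b + 2y = 6.21 + 2×0.69 = 7.590 m
R = A/P = 4.285/7.590 = 0.5645 m
n = (1/Q)·A·R^(2/3)·S^(1/2) = (1/4.88) × 4.285 × 0.6831 × 0.06633 = 0.03978

0.0398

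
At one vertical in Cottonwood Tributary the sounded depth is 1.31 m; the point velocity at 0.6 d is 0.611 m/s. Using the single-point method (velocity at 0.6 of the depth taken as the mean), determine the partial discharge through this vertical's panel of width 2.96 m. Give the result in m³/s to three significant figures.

v̄ = v₀.₆ = 0.611 m/s
q = v̄ × d × w = 0.6110 × 1.31 × 2.96 = 2.369 m³/s

2.37 m³/s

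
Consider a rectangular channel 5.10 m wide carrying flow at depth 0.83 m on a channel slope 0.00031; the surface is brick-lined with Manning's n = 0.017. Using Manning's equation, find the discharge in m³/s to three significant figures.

3.21 m³/s

A = b·y = 5.10 × 0.83 = 4.233 m²
P = b + 2y = 5.10 + 2×0.83 = 6.760 m
R = A/P = 4.233/6.760 = 0.6262 m
Q = (1/n)·A·R^(2/3)·S^(1/2) = (1/0.017) × 4.233 × 0.6262^(2/3) × 0.00031^(1/2) = 3.209 m³/s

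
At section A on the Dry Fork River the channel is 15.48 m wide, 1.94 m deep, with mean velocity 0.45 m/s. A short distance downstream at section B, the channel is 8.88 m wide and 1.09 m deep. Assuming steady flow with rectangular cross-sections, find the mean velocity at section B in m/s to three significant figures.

1.40 m/s

Q = A₁V₁ = (15.48×1.94) × 0.45 = 13.51 m³/s
A₂ = 8.88 × 1.09 = 9.679 m²
V₂ = Q/A₂ = 13.51/9.679 = 1.396 m/s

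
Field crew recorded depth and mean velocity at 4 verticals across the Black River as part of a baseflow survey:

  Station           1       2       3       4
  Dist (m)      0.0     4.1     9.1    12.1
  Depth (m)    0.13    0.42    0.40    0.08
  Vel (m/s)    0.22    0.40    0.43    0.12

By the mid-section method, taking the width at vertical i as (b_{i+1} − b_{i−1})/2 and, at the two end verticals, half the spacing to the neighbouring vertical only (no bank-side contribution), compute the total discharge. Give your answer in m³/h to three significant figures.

w_1 = (4.1 − 0.0)/2 = 2.05 m; q_1 = 0.22 × 0.13 × 2.05 = 0.05863 m³/s
w_2 = (9.1 − 0.0)/2 = 4.55 m; q_2 = 0.40 × 0.42 × 4.55 = 0.7644 m³/s
w_3 = (12.1 − 4.1)/2 = 4 m; q_3 = 0.43 × 0.40 × 4 = 0.6880 m³/s
w_4 = (12.1 − 9.1)/2 = 1.5 m; q_4 = 0.12 × 0.08 × 1.5 = 0.01440 m³/s
Q = Σ qᵢ = 1.525 m³/s
= 1.525 × 3600 = 5492 m³/h

5490 m³/h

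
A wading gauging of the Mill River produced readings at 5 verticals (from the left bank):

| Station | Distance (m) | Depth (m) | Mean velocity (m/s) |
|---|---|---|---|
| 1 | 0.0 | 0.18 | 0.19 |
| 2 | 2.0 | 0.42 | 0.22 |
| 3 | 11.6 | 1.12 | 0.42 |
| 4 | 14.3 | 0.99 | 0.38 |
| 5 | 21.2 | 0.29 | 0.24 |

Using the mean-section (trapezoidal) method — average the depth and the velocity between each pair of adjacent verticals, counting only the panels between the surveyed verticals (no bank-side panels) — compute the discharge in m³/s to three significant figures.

5.00 m³/s

Panel 1-2: Δb = 2 m, d̄ = (0.18+0.42)/2 = 0.3, v̄ = (0.19+0.22)/2 = 0.205 → q = 2×0.3×0.205 = 0.1230 m³/s
Panel 2-3: Δb = 9.6 m, d̄ = (0.42+1.12)/2 = 0.77, v̄ = (0.22+0.42)/2 = 0.32 → q = 9.6×0.77×0.32 = 2.365 m³/s
Panel 3-4: Δb = 2.7 m, d̄ = (1.12+0.99)/2 = 1.055, v̄ = (0.42+0.38)/2 = 0.4 → q = 2.7×1.055×0.4 = 1.139 m³/s
Panel 4-5: Δb = 6.9 m, d̄ = (0.99+0.29)/2 = 0.64, v̄ = (0.38+0.24)/2 = 0.31 → q = 6.9×0.64×0.31 = 1.369 m³/s
Q = Σ q = 4.997 m³/s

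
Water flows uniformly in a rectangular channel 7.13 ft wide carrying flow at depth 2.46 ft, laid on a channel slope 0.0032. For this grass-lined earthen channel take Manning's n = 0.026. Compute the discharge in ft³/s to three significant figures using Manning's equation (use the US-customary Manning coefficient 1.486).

A = b·y = 7.13 × 2.46 = 17.54 ft²
P = b + 2y = 7.13 + 2×2.46 = 12.05 ft
R = A/P = 17.54/12.05 = 1.456 ft
Q = (1.486/n)·A·R^(2/3)·S^(1/2) = (1.486/0.026) × 17.54 × 1.456^(2/3) × 0.0032^(1/2) = 72.83 ft³/s

72.8 ft³/s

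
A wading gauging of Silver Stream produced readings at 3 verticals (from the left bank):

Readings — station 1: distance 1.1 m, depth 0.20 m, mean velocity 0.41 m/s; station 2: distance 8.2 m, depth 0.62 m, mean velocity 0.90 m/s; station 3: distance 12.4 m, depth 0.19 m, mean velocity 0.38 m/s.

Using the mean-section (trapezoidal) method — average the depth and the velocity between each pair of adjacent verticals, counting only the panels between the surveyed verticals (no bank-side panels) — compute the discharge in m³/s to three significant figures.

3.00 m³/s

Panel 1-2: Δb = 7.1 m, d̄ = (0.20+0.62)/2 = 0.41, v̄ = (0.41+0.90)/2 = 0.655 → q = 7.1×0.41×0.655 = 1.907 m³/s
Panel 2-3: Δb = 4.2 m, d̄ = (0.62+0.19)/2 = 0.405, v̄ = (0.90+0.38)/2 = 0.64 → q = 4.2×0.405×0.64 = 1.089 m³/s
Q = Σ q = 2.995 m³/s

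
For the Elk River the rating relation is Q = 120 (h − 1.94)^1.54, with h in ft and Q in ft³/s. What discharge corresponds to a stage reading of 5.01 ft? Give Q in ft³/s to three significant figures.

Q = 120 × (5.01 − 1.94)^1.54 = 120 × 3.07^1.54 = 675.1 ft³/s

675 ft³/s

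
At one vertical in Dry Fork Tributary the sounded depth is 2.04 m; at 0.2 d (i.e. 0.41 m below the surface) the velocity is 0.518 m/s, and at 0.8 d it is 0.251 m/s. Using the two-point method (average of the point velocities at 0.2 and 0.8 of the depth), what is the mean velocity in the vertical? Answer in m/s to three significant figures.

0.385 m/s

v̄ = (0.518 + 0.251) / 2 = 0.3845 m/s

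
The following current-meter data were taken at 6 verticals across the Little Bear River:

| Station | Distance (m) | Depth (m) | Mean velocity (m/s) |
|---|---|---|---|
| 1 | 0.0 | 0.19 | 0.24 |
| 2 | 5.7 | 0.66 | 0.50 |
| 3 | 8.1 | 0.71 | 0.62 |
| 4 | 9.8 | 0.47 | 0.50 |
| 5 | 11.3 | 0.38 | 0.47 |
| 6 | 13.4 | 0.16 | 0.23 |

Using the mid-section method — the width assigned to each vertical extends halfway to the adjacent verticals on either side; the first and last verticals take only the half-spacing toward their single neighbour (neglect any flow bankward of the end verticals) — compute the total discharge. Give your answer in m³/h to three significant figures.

11200 m³/h

w_1 = (5.7 − 0.0)/2 = 2.85 m; q_1 = 0.24 × 0.19 × 2.85 = 0.1300 m³/s
w_2 = (8.1 − 0.0)/2 = 4.05 m; q_2 = 0.50 × 0.66 × 4.05 = 1.337 m³/s
w_3 = (9.8 − 5.7)/2 = 2.05 m; q_3 = 0.62 × 0.71 × 2.05 = 0.9024 m³/s
w_4 = (11.3 − 8.1)/2 = 1.6 m; q_4 = 0.50 × 0.47 × 1.6 = 0.3760 m³/s
w_5 = (13.4 − 9.8)/2 = 1.8 m; q_5 = 0.47 × 0.38 × 1.8 = 0.3215 m³/s
w_6 = (13.4 − 11.3)/2 = 1.05 m; q_6 = 0.23 × 0.16 × 1.05 = 0.03864 m³/s
Q = Σ qᵢ = 3.105 m³/s
= 3.105 × 3600 = 11180 m³/h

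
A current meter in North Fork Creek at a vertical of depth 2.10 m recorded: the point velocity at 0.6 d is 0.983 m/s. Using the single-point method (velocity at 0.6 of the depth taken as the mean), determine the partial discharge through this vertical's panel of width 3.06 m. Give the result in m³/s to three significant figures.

6.32 m³/s

v̄ = v₀.₆ = 0.983 m/s
q = v̄ × d × w = 0.9830 × 2.10 × 3.06 = 6.317 m³/s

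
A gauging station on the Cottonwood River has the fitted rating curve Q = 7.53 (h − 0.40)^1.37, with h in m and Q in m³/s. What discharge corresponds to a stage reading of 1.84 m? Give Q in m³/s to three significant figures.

Q = 7.53 × (1.84 − 0.40)^1.37 = 7.53 × 1.44^1.37 = 12.41 m³/s

12.4 m³/s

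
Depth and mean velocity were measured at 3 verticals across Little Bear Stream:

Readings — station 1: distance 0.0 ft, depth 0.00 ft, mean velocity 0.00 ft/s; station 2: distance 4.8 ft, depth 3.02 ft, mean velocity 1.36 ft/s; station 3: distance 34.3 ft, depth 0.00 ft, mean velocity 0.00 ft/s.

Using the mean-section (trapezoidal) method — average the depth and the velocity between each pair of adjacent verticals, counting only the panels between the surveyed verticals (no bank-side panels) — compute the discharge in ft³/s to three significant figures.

Panel 1-2: Δb = 4.8 ft, d̄ = (0.00+3.02)/2 = 1.51, v̄ = (0.00+1.36)/2 = 0.68 → q = 4.8×1.51×0.68 = 4.929 ft³/s
Panel 2-3: Δb = 29.5 ft, d̄ = (3.02+0.00)/2 = 1.51, v̄ = (1.36+0.00)/2 = 0.68 → q = 29.5×1.51×0.68 = 30.29 ft³/s
Q = Σ q = 35.22 ft³/s

35.2 ft³/s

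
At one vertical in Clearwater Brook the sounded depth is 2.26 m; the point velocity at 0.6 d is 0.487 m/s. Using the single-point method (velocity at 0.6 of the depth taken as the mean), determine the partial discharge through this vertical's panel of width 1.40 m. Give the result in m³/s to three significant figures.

v̄ = v₀.₆ = 0.487 m/s
q = v̄ × d × w = 0.4870 × 2.26 × 1.40 = 1.541 m³/s

1.54 m³/s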